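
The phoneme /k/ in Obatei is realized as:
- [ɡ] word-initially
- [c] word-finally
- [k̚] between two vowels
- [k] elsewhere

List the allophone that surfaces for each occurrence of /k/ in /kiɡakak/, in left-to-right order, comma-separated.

Occurrence 1 (position 1): word-initially → [ɡ].
Occurrence 2 (position 5): between two vowels → [k̚].
Occurrence 3 (position 7): word-finally → [c].

[ɡ], [k̚], [c]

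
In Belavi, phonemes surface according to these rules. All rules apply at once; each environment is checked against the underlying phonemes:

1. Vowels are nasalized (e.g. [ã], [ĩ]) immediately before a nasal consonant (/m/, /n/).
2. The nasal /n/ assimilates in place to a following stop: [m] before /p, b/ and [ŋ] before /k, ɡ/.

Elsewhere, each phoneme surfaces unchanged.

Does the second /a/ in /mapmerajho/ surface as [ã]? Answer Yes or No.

No

/a/ — between /r/ and /j/; rule 1 does not apply here → [a].
The actual realization is [a], not [ã].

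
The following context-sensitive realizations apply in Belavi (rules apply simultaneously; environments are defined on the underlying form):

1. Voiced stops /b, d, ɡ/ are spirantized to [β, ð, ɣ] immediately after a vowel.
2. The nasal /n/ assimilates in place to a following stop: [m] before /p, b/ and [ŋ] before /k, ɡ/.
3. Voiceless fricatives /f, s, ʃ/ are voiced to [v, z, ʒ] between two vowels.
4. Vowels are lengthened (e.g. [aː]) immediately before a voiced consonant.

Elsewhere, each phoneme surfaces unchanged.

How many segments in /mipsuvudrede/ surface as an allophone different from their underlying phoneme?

5

Segments that undergo a rule: /u/ → [uː] (rule 4); /u/ → [uː] (rule 4); /d/ → [ð] (rule 1); /e/ → [eː] (rule 4); /d/ → [ð] (rule 1).
All other segments surface unchanged.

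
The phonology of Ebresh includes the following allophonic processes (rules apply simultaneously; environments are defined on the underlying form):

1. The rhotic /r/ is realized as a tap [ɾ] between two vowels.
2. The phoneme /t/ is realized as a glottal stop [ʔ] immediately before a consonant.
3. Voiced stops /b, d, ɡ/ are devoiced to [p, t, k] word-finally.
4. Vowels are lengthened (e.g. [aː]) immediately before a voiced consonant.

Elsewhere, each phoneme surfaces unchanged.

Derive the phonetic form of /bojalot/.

[boːjaːlot]

/b/ (word-initial) fails the environment for rule 3, so it stays [b].
/o/ — between /b/ and /j/, before a voiced consonant — surfaces as [oː] (rule 4).
/a/ (between /j/ and /l/) occurs before a voiced consonant → [aː] by rule 4.
/o/ — between /l/ and /t/; rule 4 does not apply here → [o].
/t/ (word-final) is in the target of rule 2 but the environment (immediately before a consonant) is not met → [t].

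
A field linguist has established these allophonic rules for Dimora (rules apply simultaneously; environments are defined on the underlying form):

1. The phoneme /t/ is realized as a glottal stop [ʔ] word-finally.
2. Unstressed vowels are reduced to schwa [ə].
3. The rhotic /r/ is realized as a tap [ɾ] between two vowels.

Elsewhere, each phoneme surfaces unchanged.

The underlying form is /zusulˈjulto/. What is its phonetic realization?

/z/ (word-initial): no rule targets it → [z].
/u/ meets the environment for rule 2 (in an unstressed syllable) → [ə].
/s/ (between /u/ and /u/) is unaffected → [s].
/u/ (between /s/ and /l/) occurs in an unstressed syllable → [ə] by rule 2.
/l/ (between /u/ and /j/) is unaffected → [l].
/j/ (between /l/ and /u/) is unaffected → [j].
/u/ — between /j/ and /l/; rule 2 does not apply here → [u].
/l/ (between /u/ and /t/) is unaffected → [l].
/t/ (between /l/ and /o/) fails the environment for rule 1, so it stays [t].
/o/ — word-final, in an unstressed syllable — surfaces as [ə] (rule 2).

[zəsəlˈjultə]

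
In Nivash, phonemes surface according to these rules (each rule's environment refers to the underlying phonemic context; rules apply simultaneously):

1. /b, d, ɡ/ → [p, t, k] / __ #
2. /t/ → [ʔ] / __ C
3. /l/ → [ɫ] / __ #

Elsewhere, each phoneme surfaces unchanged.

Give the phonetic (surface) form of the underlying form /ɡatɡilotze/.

[ɡaʔɡiloʔze]

/ɡ/ (word-initial) is in the target of rule 1 but the environment (word-finally) is not met → [ɡ].
/a/ (between /ɡ/ and /t/): no rule targets it → [a].
/t/ — between /a/ and /ɡ/, immediately before a consonant — surfaces as [ʔ] (rule 2).
/ɡ/ (between /t/ and /i/) fails the environment for rule 1, so it stays [ɡ].
/i/ (between /ɡ/ and /l/): no rule targets it → [i].
/l/ — between /i/ and /o/; rule 3 does not apply here → [l].
/o/ stays [o].
/t/ (between /o/ and /z/): immediately before a consonant, so rule 2 applies → [ʔ].
/z/ (between /t/ and /e/) is unaffected → [z].
/e/ — not in any rule's target class → [e].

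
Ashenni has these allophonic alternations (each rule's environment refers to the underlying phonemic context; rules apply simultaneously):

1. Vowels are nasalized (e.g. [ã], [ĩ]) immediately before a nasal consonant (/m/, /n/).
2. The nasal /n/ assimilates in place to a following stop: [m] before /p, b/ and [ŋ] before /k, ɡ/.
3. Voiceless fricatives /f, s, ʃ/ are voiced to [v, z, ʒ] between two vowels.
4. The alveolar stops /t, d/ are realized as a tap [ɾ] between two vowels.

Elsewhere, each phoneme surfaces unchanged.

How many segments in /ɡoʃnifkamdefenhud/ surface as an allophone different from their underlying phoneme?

3

Segments that undergo a rule: /a/ → [ã] (rule 1); /f/ → [v] (rule 3); /e/ → [ẽ] (rule 1).
All other segments surface unchanged.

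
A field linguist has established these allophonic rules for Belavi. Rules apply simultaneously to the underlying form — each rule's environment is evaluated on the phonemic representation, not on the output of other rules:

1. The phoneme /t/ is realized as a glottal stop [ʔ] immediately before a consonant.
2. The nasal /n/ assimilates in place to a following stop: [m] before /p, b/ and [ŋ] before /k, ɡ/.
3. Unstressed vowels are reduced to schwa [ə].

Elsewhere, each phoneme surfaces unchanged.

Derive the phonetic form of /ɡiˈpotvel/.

/ɡ/ (word-initial): no rule targets it → [ɡ].
Rule 3 applies to /i/ (between /ɡ/ and /p/: in an unstressed syllable) → [ə].
/p/ — not in any rule's target class → [p].
/o/ — between /p/ and /t/; rule 3 does not apply here → [o].
/t/ — between /o/ and /v/, immediately before a consonant — surfaces as [ʔ] (rule 1).
/v/ — not in any rule's target class → [v].
/e/ (between /v/ and /l/): in an unstressed syllable, so rule 3 applies → [ə].
/l/ (word-final) is unaffected → [l].

[ɡəˈpoʔvəl]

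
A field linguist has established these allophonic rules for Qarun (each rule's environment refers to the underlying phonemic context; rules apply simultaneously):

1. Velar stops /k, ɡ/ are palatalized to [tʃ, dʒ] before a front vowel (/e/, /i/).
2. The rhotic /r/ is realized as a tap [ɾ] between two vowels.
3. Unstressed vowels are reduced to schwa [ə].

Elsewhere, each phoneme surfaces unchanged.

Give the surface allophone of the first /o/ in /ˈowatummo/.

/o/ (word-initial): rule 3 targets it, but not in an unstressed syllable → unchanged [o].

[o]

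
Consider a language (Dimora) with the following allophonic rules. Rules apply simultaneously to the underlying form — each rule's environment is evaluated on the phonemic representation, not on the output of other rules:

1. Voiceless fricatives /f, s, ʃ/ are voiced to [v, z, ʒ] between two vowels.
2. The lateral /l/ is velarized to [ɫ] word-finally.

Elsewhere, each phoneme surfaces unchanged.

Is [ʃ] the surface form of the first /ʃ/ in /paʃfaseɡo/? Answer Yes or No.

Yes

/ʃ/ (between /a/ and /f/) fails the environment for rule 1, so it stays [ʃ].
The actual realization is [ʃ], which matches [ʃ].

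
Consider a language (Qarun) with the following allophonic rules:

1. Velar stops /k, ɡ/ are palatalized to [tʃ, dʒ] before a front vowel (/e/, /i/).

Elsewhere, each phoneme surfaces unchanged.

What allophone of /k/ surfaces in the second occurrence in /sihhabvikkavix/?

[k]

/k/ (between /k/ and /a/): rule 1 targets it, but not before a front vowel → unchanged [k].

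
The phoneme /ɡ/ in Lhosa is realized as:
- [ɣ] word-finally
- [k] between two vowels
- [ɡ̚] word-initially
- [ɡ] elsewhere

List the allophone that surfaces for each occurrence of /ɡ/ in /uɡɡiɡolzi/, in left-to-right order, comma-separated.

Occurrence 1 (position 2): no conditioning environment matches → elsewhere allophone [ɡ].
Occurrence 2 (position 3): no conditioning environment matches → elsewhere allophone [ɡ].
Occurrence 3 (position 5): between two vowels → [k].

[ɡ], [ɡ], [k]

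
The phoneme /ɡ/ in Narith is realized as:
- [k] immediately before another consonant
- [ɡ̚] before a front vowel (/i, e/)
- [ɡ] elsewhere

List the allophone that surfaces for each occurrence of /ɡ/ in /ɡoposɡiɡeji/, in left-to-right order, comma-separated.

Occurrence 1 (position 1): no conditioning environment matches → elsewhere allophone [ɡ].
Occurrence 2 (position 6): before a front vowel (/i, e/) → [ɡ̚].
Occurrence 3 (position 8): before a front vowel (/i, e/) → [ɡ̚].

[ɡ], [ɡ̚], [ɡ̚]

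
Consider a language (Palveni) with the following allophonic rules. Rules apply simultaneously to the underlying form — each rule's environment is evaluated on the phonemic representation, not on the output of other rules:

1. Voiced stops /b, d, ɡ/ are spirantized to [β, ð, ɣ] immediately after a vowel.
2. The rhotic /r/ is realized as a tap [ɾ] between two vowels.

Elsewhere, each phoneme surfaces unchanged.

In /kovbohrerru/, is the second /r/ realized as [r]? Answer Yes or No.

/r/ (between /e/ and /r/): rule 2 targets it, but not between two vowels → unchanged [r].
The actual realization is [r], which matches [r].

Yes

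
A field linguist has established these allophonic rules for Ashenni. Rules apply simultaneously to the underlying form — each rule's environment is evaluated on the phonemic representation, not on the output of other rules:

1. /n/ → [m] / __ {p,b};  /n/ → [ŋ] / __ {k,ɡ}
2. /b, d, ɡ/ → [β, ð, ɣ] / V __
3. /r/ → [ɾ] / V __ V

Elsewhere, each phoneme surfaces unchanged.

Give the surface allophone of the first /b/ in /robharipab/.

[β]

/b/ (between /o/ and /h/) occurs immediately after a vowel → [β] by rule 2.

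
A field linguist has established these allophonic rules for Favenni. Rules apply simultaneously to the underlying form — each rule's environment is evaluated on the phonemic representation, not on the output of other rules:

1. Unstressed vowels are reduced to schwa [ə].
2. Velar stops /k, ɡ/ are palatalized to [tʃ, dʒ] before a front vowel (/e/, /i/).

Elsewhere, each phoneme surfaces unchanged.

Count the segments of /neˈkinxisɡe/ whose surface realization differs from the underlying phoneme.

5

Segments that undergo a rule: /e/ → [ə] (rule 1); /k/ → [tʃ] (rule 2); /i/ → [ə] (rule 1); /ɡ/ → [dʒ] (rule 2); /e/ → [ə] (rule 1).
All other segments surface unchanged.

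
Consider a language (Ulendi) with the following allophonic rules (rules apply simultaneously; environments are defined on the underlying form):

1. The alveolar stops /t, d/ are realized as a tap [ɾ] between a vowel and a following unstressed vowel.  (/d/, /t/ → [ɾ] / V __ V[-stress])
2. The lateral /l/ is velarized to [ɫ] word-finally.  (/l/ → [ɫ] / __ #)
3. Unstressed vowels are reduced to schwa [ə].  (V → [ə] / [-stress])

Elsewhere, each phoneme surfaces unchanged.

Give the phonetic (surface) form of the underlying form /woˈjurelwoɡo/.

[wəˈjurəlwəɡə]

/o/ — between /w/ and /j/, in an unstressed syllable — surfaces as [ə] (rule 3).
/u/ (between /j/ and /r/) is in the target of rule 3 but the environment (in an unstressed syllable) is not met → [u].
/e/ (between /r/ and /l/): in an unstressed syllable, so rule 3 applies → [ə].
/l/ — between /e/ and /w/; rule 2 does not apply here → [l].
Rule 3 applies to /o/ (between /w/ and /ɡ/: in an unstressed syllable) → [ə].
/o/ — word-final, in an unstressed syllable — surfaces as [ə] (rule 3).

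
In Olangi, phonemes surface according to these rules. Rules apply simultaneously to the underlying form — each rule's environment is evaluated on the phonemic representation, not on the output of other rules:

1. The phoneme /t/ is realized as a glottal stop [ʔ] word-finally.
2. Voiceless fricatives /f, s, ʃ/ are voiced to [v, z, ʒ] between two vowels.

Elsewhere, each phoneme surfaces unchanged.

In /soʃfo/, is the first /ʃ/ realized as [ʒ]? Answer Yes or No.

/ʃ/ (between /o/ and /f/): rule 2 targets it, but not between two vowels → unchanged [ʃ].
The actual realization is [ʃ], not [ʒ].

No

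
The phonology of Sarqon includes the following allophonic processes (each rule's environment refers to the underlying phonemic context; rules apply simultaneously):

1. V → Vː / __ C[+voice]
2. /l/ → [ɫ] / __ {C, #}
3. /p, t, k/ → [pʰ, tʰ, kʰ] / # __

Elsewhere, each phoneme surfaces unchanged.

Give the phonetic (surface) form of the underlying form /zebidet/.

[zeːbiːdet]

/z/ stays [z].
/e/ — between /z/ and /b/, before a voiced consonant — surfaces as [eː] (rule 1).
/b/ (between /e/ and /i/) is unaffected → [b].
/i/ (between /b/ and /d/) occurs before a voiced consonant → [iː] by rule 1.
/d/ (between /i/ and /e/) is unaffected → [d].
/e/ (between /d/ and /t/) fails the environment for rule 1, so it stays [e].
/t/ — word-final; rule 3 does not apply here → [t].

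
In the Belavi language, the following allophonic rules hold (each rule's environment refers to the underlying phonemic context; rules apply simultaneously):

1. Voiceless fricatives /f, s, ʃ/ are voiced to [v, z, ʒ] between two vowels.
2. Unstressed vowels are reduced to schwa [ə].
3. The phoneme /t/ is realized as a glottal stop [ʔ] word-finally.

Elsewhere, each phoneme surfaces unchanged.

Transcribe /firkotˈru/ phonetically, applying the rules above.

[fərkətˈru]

/f/ (word-initial) is in the target of rule 1 but the environment (between two vowels) is not met → [f].
/i/ (between /f/ and /r/) occurs in an unstressed syllable → [ə] by rule 2.
/r/ (between /i/ and /k/): no rule targets it → [r].
/k/ stays [k].
/o/ meets the environment for rule 2 (in an unstressed syllable) → [ə].
/t/ — between /o/ and /r/; rule 3 does not apply here → [t].
/r/ stays [r].
/u/ (word-final) fails the environment for rule 2, so it stays [u].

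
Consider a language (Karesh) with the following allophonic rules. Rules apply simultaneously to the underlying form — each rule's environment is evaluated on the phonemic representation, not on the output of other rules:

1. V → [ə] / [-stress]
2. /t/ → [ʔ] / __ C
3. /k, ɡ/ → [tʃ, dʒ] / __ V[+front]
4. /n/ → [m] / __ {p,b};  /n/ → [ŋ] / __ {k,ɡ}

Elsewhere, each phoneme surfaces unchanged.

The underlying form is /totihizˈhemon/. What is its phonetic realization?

[tətəhəzˈhemən]

/t/ — word-initial; rule 2 does not apply here → [t].
/o/ (between /t/ and /t/) occurs in an unstressed syllable → [ə] by rule 1.
/t/ (between /o/ and /i/) is in the target of rule 2 but the environment (immediately before a consonant) is not met → [t].
/i/ (between /t/ and /h/) occurs in an unstressed syllable → [ə] by rule 1.
/h/ (between /i/ and /i/): no rule targets it → [h].
/i/ — between /h/ and /z/, in an unstressed syllable — surfaces as [ə] (rule 1).
/z/ (between /i/ and /h/) is unaffected → [z].
/h/ stays [h].
/e/ (between /h/ and /m/) fails the environment for rule 1, so it stays [e].
/m/ (between /e/ and /o/): no rule targets it → [m].
/o/ — between /m/ and /n/, in an unstressed syllable — surfaces as [ə] (rule 1).
/n/ (word-final) fails the environment for rule 4, so it stays [n].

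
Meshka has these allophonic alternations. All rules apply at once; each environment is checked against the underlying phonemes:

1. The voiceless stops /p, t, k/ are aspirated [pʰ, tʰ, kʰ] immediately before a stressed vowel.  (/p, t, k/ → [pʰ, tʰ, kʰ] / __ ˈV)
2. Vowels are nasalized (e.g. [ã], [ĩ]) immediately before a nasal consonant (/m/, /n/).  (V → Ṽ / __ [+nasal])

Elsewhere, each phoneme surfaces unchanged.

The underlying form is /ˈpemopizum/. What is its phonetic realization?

[ˈpʰẽmopizũm]

Rule 1 applies to /p/ (word-initial: immediately before a stressed vowel) → [pʰ].
/e/ (between /p/ and /m/) occurs before a nasal consonant → [ẽ] by rule 2.
/m/ stays [m].
/o/ (between /m/ and /p/): rule 2 targets it, but not before a nasal consonant → unchanged [o].
/p/ (between /o/ and /i/): rule 1 targets it, but not immediately before a stressed vowel → unchanged [p].
/i/ (between /p/ and /z/): rule 2 targets it, but not before a nasal consonant → unchanged [i].
/z/ stays [z].
/u/ meets the environment for rule 2 (before a nasal consonant) → [ũ].
/m/ — not in any rule's target class → [m].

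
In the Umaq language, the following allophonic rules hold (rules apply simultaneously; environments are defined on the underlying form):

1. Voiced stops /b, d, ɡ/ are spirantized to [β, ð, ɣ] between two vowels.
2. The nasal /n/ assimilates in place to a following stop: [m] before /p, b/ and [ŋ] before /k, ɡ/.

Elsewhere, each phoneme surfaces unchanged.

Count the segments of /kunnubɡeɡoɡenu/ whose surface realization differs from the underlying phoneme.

2

Segments that undergo a rule: /ɡ/ → [ɣ] (rule 1); /ɡ/ → [ɣ] (rule 1).
All other segments surface unchanged.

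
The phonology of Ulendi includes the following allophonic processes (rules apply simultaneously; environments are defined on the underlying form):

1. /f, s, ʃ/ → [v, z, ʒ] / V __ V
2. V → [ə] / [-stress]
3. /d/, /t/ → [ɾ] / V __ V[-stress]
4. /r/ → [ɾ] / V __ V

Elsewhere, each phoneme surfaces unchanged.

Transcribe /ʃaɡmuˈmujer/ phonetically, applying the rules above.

/ʃ/ — word-initial; rule 1 does not apply here → [ʃ].
/a/ — between /ʃ/ and /ɡ/, in an unstressed syllable — surfaces as [ə] (rule 2).
/ɡ/ stays [ɡ].
/m/ (between /ɡ/ and /u/): no rule targets it → [m].
/u/ meets the environment for rule 2 (in an unstressed syllable) → [ə].
/m/ — not in any rule's target class → [m].
/u/ (between /m/ and /j/) fails the environment for rule 2, so it stays [u].
/j/ — not in any rule's target class → [j].
/e/ meets the environment for rule 2 (in an unstressed syllable) → [ə].
/r/ — word-final; rule 4 does not apply here → [r].

[ʃəɡməˈmujər]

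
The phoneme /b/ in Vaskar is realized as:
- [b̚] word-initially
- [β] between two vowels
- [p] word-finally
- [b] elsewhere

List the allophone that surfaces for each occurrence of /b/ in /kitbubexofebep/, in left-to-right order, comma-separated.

Occurrence 1 (position 4): no conditioning environment matches → elsewhere allophone [b].
Occurrence 2 (position 6): between two vowels → [β].
Occurrence 3 (position 12): between two vowels → [β].

[b], [β], [β]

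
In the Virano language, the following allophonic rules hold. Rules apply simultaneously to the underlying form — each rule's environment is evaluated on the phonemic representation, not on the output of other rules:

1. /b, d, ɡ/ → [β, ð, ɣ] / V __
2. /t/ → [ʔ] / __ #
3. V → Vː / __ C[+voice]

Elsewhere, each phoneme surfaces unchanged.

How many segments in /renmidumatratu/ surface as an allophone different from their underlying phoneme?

Segments that undergo a rule: /e/ → [eː] (rule 3); /i/ → [iː] (rule 3); /d/ → [ð] (rule 1); /u/ → [uː] (rule 3).
All other segments surface unchanged.

4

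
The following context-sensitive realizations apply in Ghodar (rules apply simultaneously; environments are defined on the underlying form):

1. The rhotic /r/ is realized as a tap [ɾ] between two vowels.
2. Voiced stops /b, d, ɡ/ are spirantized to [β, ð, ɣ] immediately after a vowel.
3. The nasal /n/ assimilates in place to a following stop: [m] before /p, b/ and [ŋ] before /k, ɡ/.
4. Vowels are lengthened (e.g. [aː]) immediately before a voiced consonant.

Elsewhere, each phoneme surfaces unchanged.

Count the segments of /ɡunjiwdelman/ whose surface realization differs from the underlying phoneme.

4

Segments that undergo a rule: /u/ → [uː] (rule 4); /i/ → [iː] (rule 4); /e/ → [eː] (rule 4); /a/ → [aː] (rule 4).
All other segments surface unchanged.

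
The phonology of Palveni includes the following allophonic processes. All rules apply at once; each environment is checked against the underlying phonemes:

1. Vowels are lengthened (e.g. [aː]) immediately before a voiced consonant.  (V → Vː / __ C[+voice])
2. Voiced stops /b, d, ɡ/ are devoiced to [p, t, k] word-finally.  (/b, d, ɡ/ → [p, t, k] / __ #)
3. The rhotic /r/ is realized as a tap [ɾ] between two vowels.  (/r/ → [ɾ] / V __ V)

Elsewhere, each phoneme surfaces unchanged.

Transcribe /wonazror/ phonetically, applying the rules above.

Rule 1 applies to /o/ (between /w/ and /n/: before a voiced consonant) → [oː].
/a/ (between /n/ and /z/) occurs before a voiced consonant → [aː] by rule 1.
/r/ (between /z/ and /o/) is in the target of rule 3 but the environment (between two vowels) is not met → [r].
/o/ meets the environment for rule 1 (before a voiced consonant) → [oː].
/r/ (word-final) fails the environment for rule 3, so it stays [r].

[woːnaːzroːr]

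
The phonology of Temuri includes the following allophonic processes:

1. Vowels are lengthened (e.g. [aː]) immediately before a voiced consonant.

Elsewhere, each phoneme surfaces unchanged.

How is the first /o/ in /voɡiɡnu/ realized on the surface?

[oː]

Rule 1 applies to /o/ (between /v/ and /ɡ/: before a voiced consonant) → [oː].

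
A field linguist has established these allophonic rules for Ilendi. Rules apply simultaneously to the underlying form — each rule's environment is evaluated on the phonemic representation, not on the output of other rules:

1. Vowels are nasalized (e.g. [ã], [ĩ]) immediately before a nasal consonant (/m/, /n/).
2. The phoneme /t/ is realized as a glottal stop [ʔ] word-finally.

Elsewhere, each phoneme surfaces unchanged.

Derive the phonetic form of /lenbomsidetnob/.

[lẽnbõmsidetnob]

/l/ stays [l].
/e/ (between /l/ and /n/): before a nasal consonant, so rule 1 applies → [ẽ].
/n/ (between /e/ and /b/) is unaffected → [n].
/b/ (between /n/ and /o/) is unaffected → [b].
/o/ (between /b/ and /m/) occurs before a nasal consonant → [õ] by rule 1.
/m/ (between /o/ and /s/) is unaffected → [m].
/s/ — not in any rule's target class → [s].
/i/ (between /s/ and /d/) fails the environment for rule 1, so it stays [i].
/d/ stays [d].
/e/ (between /d/ and /t/): rule 1 targets it, but not before a nasal consonant → unchanged [e].
/t/ (between /e/ and /n/): rule 2 targets it, but not word-finally → unchanged [t].
/n/ (between /t/ and /o/): no rule targets it → [n].
/o/ — between /n/ and /b/; rule 1 does not apply here → [o].
/b/ — not in any rule's target class → [b].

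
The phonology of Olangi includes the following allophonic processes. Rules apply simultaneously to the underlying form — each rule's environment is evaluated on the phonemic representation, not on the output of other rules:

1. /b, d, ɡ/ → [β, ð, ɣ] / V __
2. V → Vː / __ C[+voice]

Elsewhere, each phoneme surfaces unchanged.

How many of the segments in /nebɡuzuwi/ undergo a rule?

4

Segments that undergo a rule: /e/ → [eː] (rule 2); /b/ → [β] (rule 1); /u/ → [uː] (rule 2); /u/ → [uː] (rule 2).
All other segments surface unchanged.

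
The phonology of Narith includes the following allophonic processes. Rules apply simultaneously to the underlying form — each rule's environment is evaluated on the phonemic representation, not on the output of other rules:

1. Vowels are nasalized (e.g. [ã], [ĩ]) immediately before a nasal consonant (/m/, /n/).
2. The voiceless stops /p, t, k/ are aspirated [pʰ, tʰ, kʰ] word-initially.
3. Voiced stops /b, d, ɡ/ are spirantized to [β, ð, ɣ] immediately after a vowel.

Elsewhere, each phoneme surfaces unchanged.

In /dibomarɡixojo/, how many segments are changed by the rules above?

Segments that undergo a rule: /b/ → [β] (rule 3); /o/ → [õ] (rule 1).
All other segments surface unchanged.

2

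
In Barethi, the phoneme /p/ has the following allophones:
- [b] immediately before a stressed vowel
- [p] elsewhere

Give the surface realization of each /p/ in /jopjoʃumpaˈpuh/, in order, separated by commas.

Occurrence 1 (position 3): no conditioning environment matches → elsewhere allophone [p].
Occurrence 2 (position 9): no conditioning environment matches → elsewhere allophone [p].
Occurrence 3 (position 11): immediately before a stressed vowel → [b].

[p], [p], [b]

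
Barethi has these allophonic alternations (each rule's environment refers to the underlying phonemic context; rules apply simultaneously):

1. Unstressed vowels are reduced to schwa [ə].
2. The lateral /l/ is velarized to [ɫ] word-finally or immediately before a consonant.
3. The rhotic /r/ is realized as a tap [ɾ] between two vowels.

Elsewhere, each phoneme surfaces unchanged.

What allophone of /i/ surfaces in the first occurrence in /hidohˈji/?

[ə]

/i/ — between /h/ and /d/, in an unstressed syllable — surfaces as [ə] (rule 1).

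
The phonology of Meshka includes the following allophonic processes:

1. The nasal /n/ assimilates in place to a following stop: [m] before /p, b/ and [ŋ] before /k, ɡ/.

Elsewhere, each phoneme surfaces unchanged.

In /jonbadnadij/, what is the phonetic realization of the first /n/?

[m]

/n/ (between /o/ and /b/) occurs before a labial or velar stop → [m] by rule 1.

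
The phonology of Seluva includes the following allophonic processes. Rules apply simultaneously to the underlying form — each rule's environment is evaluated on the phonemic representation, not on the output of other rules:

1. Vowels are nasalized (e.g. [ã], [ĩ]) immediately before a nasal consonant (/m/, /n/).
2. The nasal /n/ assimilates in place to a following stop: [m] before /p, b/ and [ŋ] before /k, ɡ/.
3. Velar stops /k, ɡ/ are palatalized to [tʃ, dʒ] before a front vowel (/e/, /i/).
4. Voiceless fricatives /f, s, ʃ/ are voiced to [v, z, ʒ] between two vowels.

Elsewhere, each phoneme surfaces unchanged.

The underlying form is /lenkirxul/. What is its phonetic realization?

/l/ (word-initial): no rule targets it → [l].
/e/ meets the environment for rule 1 (before a nasal consonant) → [ẽ].
/n/ (between /e/ and /k/) occurs before a labial or velar stop → [ŋ] by rule 2.
/k/ — between /n/ and /i/, before a front vowel — surfaces as [tʃ] (rule 3).
/i/ (between /k/ and /r/): rule 1 targets it, but not before a nasal consonant → unchanged [i].
/r/ stays [r].
/x/ stays [x].
/u/ (between /x/ and /l/): rule 1 targets it, but not before a nasal consonant → unchanged [u].
/l/ — not in any rule's target class → [l].

[lẽŋtʃirxul]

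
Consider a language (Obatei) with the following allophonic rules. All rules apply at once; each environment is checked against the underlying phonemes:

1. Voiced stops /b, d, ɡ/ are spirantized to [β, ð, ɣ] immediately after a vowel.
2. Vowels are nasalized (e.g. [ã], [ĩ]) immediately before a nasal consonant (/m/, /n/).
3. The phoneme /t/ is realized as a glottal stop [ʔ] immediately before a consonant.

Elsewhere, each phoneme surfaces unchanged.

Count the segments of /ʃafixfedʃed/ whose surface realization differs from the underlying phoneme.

Segments that undergo a rule: /d/ → [ð] (rule 1); /d/ → [ð] (rule 1).
All other segments surface unchanged.

2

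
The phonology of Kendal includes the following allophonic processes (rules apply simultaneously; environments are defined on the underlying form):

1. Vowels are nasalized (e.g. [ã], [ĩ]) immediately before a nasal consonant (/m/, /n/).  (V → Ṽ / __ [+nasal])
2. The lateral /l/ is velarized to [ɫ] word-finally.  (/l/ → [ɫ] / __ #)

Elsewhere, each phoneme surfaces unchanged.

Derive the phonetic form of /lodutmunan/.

[lodutmũnãn]

/l/ (word-initial) fails the environment for rule 2, so it stays [l].
/o/ (between /l/ and /d/): rule 1 targets it, but not before a nasal consonant → unchanged [o].
/d/ (between /o/ and /u/) is unaffected → [d].
/u/ — between /d/ and /t/; rule 1 does not apply here → [u].
/t/ (between /u/ and /m/) is unaffected → [t].
/m/ (between /t/ and /u/): no rule targets it → [m].
/u/ — between /m/ and /n/, before a nasal consonant — surfaces as [ũ] (rule 1).
/n/ — not in any rule's target class → [n].
/a/ meets the environment for rule 1 (before a nasal consonant) → [ã].
/n/ (word-final): no rule targets it → [n].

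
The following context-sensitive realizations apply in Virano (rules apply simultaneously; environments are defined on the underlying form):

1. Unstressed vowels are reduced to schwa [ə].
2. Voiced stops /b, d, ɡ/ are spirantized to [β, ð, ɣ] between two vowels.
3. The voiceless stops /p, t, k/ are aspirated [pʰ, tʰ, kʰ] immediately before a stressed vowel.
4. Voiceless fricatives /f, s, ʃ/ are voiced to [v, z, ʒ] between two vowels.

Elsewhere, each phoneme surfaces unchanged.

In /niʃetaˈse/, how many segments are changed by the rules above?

Segments that undergo a rule: /i/ → [ə] (rule 1); /ʃ/ → [ʒ] (rule 4); /e/ → [ə] (rule 1); /a/ → [ə] (rule 1); /s/ → [z] (rule 4).
All other segments surface unchanged.

5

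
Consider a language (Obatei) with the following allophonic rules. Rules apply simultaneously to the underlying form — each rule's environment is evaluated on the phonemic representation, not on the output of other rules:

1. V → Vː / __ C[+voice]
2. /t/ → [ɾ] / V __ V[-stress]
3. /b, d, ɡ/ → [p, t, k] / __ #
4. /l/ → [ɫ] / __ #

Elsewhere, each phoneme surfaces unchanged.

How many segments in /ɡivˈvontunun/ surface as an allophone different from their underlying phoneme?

4

Segments that undergo a rule: /i/ → [iː] (rule 1); /o/ → [oː] (rule 1); /u/ → [uː] (rule 1); /u/ → [uː] (rule 1).
All other segments surface unchanged.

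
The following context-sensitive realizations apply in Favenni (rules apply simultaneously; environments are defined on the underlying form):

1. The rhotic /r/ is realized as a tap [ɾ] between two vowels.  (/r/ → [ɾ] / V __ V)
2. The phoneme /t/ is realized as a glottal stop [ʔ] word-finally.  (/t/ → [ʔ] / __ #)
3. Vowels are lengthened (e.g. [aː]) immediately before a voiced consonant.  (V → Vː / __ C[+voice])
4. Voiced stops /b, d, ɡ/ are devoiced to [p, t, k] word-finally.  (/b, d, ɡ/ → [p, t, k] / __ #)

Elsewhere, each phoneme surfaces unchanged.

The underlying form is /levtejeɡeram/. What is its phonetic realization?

/l/ — not in any rule's target class → [l].
/e/ meets the environment for rule 3 (before a voiced consonant) → [eː].
/v/ (between /e/ and /t/) is unaffected → [v].
/t/ (between /v/ and /e/): rule 2 targets it, but not word-finally → unchanged [t].
/e/ (between /t/ and /j/): before a voiced consonant, so rule 3 applies → [eː].
/j/ (between /e/ and /e/) is unaffected → [j].
/e/ meets the environment for rule 3 (before a voiced consonant) → [eː].
/ɡ/ (between /e/ and /e/) fails the environment for rule 4, so it stays [ɡ].
/e/ (between /ɡ/ and /r/): before a voiced consonant, so rule 3 applies → [eː].
Rule 1 applies to /r/ (between /e/ and /a/: between two vowels) → [ɾ].
/a/ (between /r/ and /m/): before a voiced consonant, so rule 3 applies → [aː].
/m/ stays [m].

[leːvteːjeːɡeːɾaːm]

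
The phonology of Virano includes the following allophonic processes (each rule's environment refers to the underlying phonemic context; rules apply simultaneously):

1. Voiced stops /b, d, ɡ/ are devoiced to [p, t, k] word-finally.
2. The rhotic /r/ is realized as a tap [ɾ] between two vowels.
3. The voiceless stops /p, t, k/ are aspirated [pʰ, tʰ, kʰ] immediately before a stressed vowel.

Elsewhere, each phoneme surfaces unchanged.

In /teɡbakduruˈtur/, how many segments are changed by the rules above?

2

Segments that undergo a rule: /r/ → [ɾ] (rule 2); /t/ → [tʰ] (rule 3).
All other segments surface unchanged.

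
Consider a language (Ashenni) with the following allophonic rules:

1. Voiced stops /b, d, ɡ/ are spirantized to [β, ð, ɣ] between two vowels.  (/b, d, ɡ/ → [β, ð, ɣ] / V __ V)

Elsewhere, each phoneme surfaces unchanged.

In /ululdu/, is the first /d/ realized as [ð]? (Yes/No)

No

/d/ (between /l/ and /u/) is in the target of rule 1 but the environment (between two vowels) is not met → [d].
The actual realization is [d], not [ð].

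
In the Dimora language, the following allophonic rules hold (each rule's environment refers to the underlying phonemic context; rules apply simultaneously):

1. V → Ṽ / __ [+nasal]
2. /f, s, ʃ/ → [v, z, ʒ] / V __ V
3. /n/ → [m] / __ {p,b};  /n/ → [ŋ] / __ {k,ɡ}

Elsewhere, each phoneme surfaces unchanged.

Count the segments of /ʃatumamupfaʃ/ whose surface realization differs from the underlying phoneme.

2

Segments that undergo a rule: /u/ → [ũ] (rule 1); /a/ → [ã] (rule 1).
All other segments surface unchanged.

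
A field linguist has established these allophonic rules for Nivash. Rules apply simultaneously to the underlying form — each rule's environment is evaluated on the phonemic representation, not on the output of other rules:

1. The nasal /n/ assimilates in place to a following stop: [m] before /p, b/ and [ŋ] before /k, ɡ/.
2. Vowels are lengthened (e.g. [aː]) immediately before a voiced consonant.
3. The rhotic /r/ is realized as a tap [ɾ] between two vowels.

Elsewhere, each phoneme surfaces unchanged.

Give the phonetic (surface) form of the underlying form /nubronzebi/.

[nuːbroːnzeːbi]

/n/ (word-initial) is in the target of rule 1 but the environment (before a labial or velar stop) is not met → [n].
/u/ — between /n/ and /b/, before a voiced consonant — surfaces as [uː] (rule 2).
/b/ (between /u/ and /r/): no rule targets it → [b].
/r/ (between /b/ and /o/) fails the environment for rule 3, so it stays [r].
/o/ — between /r/ and /n/, before a voiced consonant — surfaces as [oː] (rule 2).
/n/ (between /o/ and /z/) is in the target of rule 1 but the environment (before a labial or velar stop) is not met → [n].
/z/ stays [z].
/e/ — between /z/ and /b/, before a voiced consonant — surfaces as [eː] (rule 2).
/b/ stays [b].
/i/ (word-final) is in the target of rule 2 but the environment (before a voiced consonant) is not met → [i].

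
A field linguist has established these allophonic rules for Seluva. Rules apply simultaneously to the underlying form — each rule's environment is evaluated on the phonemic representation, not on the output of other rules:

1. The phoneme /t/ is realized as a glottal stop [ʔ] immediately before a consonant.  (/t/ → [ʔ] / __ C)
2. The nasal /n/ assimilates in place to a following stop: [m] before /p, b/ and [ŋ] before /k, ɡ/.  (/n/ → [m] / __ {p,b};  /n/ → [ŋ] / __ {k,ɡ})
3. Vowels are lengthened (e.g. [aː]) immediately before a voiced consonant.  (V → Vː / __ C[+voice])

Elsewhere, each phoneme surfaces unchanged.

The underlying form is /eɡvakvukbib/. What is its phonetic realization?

Rule 3 applies to /e/ (word-initial: before a voiced consonant) → [eː].
/a/ (between /v/ and /k/) is in the target of rule 3 but the environment (before a voiced consonant) is not met → [a].
/u/ (between /v/ and /k/): rule 3 targets it, but not before a voiced consonant → unchanged [u].
/i/ — between /b/ and /b/, before a voiced consonant — surfaces as [iː] (rule 3).

[eːɡvakvukbiːb]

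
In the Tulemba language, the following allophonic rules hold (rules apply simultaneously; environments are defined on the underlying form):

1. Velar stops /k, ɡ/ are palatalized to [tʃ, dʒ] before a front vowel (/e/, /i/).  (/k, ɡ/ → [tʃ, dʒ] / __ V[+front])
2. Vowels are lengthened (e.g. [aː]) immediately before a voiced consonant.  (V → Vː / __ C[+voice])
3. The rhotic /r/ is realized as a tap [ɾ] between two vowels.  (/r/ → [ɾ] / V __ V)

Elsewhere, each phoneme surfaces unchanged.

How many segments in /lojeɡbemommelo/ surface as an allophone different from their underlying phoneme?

Segments that undergo a rule: /o/ → [oː] (rule 2); /e/ → [eː] (rule 2); /e/ → [eː] (rule 2); /o/ → [oː] (rule 2); /e/ → [eː] (rule 2).
All other segments surface unchanged.

5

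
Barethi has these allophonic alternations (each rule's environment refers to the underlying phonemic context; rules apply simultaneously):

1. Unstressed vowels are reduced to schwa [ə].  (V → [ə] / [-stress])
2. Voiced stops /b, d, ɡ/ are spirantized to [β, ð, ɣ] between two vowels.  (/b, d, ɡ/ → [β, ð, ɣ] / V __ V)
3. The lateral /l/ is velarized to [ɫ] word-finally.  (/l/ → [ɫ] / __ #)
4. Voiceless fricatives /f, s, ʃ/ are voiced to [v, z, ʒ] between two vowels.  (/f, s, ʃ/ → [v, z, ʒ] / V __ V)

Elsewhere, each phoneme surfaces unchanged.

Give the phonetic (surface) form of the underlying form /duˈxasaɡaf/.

/d/ — word-initial; rule 2 does not apply here → [d].
/u/ (between /d/ and /x/): in an unstressed syllable, so rule 1 applies → [ə].
/x/ (between /u/ and /a/) is unaffected → [x].
/a/ — between /x/ and /s/; rule 1 does not apply here → [a].
Rule 4 applies to /s/ (between /a/ and /a/: between two vowels) → [z].
/a/ (between /s/ and /ɡ/) occurs in an unstressed syllable → [ə] by rule 1.
/ɡ/ (between /a/ and /a/): between two vowels, so rule 2 applies → [ɣ].
/a/ — between /ɡ/ and /f/, in an unstressed syllable — surfaces as [ə] (rule 1).
/f/ — word-final; rule 4 does not apply here → [f].

[dəˈxazəɣəf]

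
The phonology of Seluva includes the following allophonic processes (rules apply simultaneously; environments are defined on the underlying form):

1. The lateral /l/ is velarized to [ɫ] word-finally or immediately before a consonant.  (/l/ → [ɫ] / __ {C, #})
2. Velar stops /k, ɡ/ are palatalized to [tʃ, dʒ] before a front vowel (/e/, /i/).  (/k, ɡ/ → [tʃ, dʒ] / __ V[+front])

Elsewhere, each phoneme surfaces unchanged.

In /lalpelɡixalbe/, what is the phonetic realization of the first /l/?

[l]

/l/ (word-initial): rule 1 targets it, but not word-finally or immediately before a consonant → unchanged [l].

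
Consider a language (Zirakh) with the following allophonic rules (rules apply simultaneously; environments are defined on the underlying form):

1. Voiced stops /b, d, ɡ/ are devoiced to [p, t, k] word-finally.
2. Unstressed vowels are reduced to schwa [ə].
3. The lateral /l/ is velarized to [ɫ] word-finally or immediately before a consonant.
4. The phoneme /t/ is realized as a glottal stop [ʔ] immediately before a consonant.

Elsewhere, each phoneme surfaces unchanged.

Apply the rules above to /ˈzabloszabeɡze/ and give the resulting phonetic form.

/z/ — not in any rule's target class → [z].
/a/ (between /z/ and /b/) is in the target of rule 2 but the environment (in an unstressed syllable) is not met → [a].
/b/ (between /a/ and /l/) is in the target of rule 1 but the environment (word-finally) is not met → [b].
/l/ — between /b/ and /o/; rule 3 does not apply here → [l].
/o/ meets the environment for rule 2 (in an unstressed syllable) → [ə].
/s/ — not in any rule's target class → [s].
/z/ (between /s/ and /a/) is unaffected → [z].
Rule 2 applies to /a/ (between /z/ and /b/: in an unstressed syllable) → [ə].
/b/ — between /a/ and /e/; rule 1 does not apply here → [b].
/e/ (between /b/ and /ɡ/): in an unstressed syllable, so rule 2 applies → [ə].
/ɡ/ (between /e/ and /z/) fails the environment for rule 1, so it stays [ɡ].
/z/ — not in any rule's target class → [z].
/e/ — word-final, in an unstressed syllable — surfaces as [ə] (rule 2).

[ˈzabləszəbəɡzə]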